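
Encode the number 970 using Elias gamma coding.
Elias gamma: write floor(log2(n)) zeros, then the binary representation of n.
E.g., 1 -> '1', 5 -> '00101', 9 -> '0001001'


num_bits = floor(log2(970)) + 1 = 10
leading_zeros = num_bits - 1 = 9
binary(970) = 1111001010

Elias gamma(970) = '000000000' + '1111001010' = 0000000001111001010 (19 bits)


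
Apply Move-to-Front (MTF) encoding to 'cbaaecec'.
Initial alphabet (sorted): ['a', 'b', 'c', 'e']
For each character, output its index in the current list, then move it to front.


MTF encoding:
'c': index 2 in ['a', 'b', 'c', 'e'] -> ['c', 'a', 'b', 'e']
'b': index 2 in ['c', 'a', 'b', 'e'] -> ['b', 'c', 'a', 'e']
'a': index 2 in ['b', 'c', 'a', 'e'] -> ['a', 'b', 'c', 'e']
'a': index 0 in ['a', 'b', 'c', 'e'] -> ['a', 'b', 'c', 'e']
'e': index 3 in ['a', 'b', 'c', 'e'] -> ['e', 'a', 'b', 'c']
'c': index 3 in ['e', 'a', 'b', 'c'] -> ['c', 'e', 'a', 'b']
'e': index 1 in ['c', 'e', 'a', 'b'] -> ['e', 'c', 'a', 'b']
'c': index 1 in ['e', 'c', 'a', 'b'] -> ['c', 'e', 'a', 'b']


Output: [2, 2, 2, 0, 3, 3, 1, 1]


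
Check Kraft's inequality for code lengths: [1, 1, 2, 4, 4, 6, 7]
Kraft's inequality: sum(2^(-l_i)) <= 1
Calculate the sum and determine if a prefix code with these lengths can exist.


Sum = 2^(-1) + 2^(-1) + 2^(-2) + 2^(-4) + 2^(-4) + 2^(-6) + 2^(-7)
    = 0.5 + 0.5 + 0.25 + 0.0625 + 0.0625 + 0.015625 + 0.0078125
    = 179/128 = 1.3984375
Since 1.3984375 > 1, Kraft's inequality is NOT satisfied.
A prefix code with these lengths CANNOT exist.

Kraft sum = 1.3984375. Not satisfied.


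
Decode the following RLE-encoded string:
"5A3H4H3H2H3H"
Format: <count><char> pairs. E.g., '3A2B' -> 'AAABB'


Expanding each <count><char> pair:
  5A -> 'AAAAA'
  3H -> 'HHH'
  4H -> 'HHHH'
  3H -> 'HHH'
  2H -> 'HH'
  3H -> 'HHH'

Decoded = AAAAAHHHHHHHHHHHHHHH


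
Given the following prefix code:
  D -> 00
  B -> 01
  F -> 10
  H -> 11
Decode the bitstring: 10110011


Decoding step by step:
Bits 10 -> F
Bits 11 -> H
Bits 00 -> D
Bits 11 -> H


Decoded message: FHDH


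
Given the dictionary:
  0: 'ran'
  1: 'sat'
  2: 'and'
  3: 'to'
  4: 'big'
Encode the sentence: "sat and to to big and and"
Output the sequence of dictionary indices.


Look up each word in the dictionary:
  'sat' -> 1
  'and' -> 2
  'to' -> 3
  'to' -> 3
  'big' -> 4
  'and' -> 2
  'and' -> 2

Encoded: [1, 2, 3, 3, 4, 2, 2]


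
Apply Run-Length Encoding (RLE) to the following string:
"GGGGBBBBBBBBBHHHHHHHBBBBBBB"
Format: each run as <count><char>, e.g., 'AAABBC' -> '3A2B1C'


Scanning runs left to right:
  i=0: run of 'G' x 4 -> '4G'
  i=4: run of 'B' x 9 -> '9B'
  i=13: run of 'H' x 7 -> '7H'
  i=20: run of 'B' x 7 -> '7B'

RLE = 4G9B7H7B


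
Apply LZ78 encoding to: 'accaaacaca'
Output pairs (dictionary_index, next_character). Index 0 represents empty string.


LZ78 encoding steps:
Dictionary: {0: ''}
Step 1: w='' (idx 0), next='a' -> output (0, 'a'), add 'a' as idx 1
Step 2: w='' (idx 0), next='c' -> output (0, 'c'), add 'c' as idx 2
Step 3: w='c' (idx 2), next='a' -> output (2, 'a'), add 'ca' as idx 3
Step 4: w='a' (idx 1), next='a' -> output (1, 'a'), add 'aa' as idx 4
Step 5: w='ca' (idx 3), next='c' -> output (3, 'c'), add 'cac' as idx 5
Step 6: w='a' (idx 1), end of input -> output (1, '')


Encoded: [(0, 'a'), (0, 'c'), (2, 'a'), (1, 'a'), (3, 'c'), (1, '')]


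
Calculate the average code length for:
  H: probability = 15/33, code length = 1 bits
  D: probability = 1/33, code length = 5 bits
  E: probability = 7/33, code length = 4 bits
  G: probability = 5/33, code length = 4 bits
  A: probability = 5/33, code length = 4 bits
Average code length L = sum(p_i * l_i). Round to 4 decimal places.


Weighted contributions p_i * l_i:
  H: (15/33) * 1 = 15/33
  D: (1/33) * 5 = 5/33
  E: (7/33) * 4 = 28/33
  G: (5/33) * 4 = 20/33
  A: (5/33) * 4 = 20/33
Sum = (15 + 5 + 28 + 20 + 20)/33 = 88/33

L = 88/33 = 2.6667 bits/symbol


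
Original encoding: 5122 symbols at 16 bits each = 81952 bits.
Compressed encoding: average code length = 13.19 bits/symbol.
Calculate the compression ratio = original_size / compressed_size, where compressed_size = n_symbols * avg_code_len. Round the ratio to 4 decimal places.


original_size = n_symbols * orig_bits = 5122 * 16 = 81952 bits
compressed_size = n_symbols * avg_code_len = 5122 * 13.19 = 67559.18 bits
ratio = original_size / compressed_size = 81952 / 67559.18 = 1.213

Compression ratio = 1.213


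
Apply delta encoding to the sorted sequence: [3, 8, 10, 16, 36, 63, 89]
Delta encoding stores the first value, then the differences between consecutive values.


First value: 3
Deltas:
  8 - 3 = 5
  10 - 8 = 2
  16 - 10 = 6
  36 - 16 = 20
  63 - 36 = 27
  89 - 63 = 26


Delta encoded: [3, 5, 2, 6, 20, 27, 26]


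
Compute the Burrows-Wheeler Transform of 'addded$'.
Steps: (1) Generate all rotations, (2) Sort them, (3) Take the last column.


Rotations (sorted):
  0: $addded -> last char: d
  1: addded$ -> last char: $
  2: d$addde -> last char: e
  3: ddded$a -> last char: a
  4: dded$ad -> last char: d
  5: ded$add -> last char: d
  6: ed$addd -> last char: d


BWT = d$eaddd


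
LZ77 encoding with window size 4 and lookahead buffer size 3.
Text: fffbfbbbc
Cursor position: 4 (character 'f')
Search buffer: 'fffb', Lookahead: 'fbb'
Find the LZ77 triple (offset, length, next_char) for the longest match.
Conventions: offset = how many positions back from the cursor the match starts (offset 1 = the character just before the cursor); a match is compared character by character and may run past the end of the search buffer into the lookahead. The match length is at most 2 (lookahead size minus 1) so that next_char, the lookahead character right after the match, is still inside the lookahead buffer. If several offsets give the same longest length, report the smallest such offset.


Try each offset into the search buffer:
  offset=1 (pos 3, char 'b'): match length 0
  offset=2 (pos 2, char 'f'): match length 2
  offset=3 (pos 1, char 'f'): match length 1
  offset=4 (pos 0, char 'f'): match length 1
Longest match has length 2 at offset 2.
next_char = character at position 4 + 2 = 6 -> 'b'

Best match: offset=2, length=2 (matching 'fb' starting at position 2)
LZ77 triple: (2, 2, 'b')


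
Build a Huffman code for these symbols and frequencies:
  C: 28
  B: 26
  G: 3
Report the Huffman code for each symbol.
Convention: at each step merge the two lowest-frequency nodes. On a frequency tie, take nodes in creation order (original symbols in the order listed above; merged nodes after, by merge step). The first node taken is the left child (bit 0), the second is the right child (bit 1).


Huffman tree construction:
Step 1: Merge G(3) + B(26) = 29
Step 2: Merge C(28) + (G+B)(29) = 57
Read each symbol's code off the tree from the root (left child = 0, right child = 1).

Codes:
  C: 0 (length 1)
  B: 11 (length 2)
  G: 10 (length 2)
Average code length: 86/57 = 1.5088 bits/symbol


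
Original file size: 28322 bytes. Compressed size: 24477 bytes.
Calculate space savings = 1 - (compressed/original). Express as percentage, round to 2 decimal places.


ratio = compressed/original = 24477/28322 = 0.86424
savings = 1 - ratio = 1 - 0.86424 = 0.13576
as a percentage: 0.13576 * 100 = 13.58%

Space savings = 1 - 24477/28322 = 13.58%


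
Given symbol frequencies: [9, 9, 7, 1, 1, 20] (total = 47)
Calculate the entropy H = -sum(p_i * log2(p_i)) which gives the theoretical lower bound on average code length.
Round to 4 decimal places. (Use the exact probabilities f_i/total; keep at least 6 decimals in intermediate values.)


Per-symbol terms -p_i * log2(p_i) with p_i = f_i/47:
  p = 9/47 = 0.191489: log2(p) = -2.384664, -p*log2(p) = 0.456638
  p = 9/47 = 0.191489: log2(p) = -2.384664, -p*log2(p) = 0.456638
  p = 7/47 = 0.148936: log2(p) = -2.747234, -p*log2(p) = 0.409163
  p = 1/47 = 0.021277: log2(p) = -5.554589, -p*log2(p) = 0.118183
  p = 1/47 = 0.021277: log2(p) = -5.554589, -p*log2(p) = 0.118183
  p = 20/47 = 0.425532: log2(p) = -1.232661, -p*log2(p) = 0.524536
H = 0.456638 + 0.456638 + 0.409163 + 0.118183 + 0.118183 + 0.524536 = 2.083341

H = 2.0833 bits/symbol


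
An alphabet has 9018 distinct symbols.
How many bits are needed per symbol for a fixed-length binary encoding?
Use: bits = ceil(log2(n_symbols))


log2(9018) = 13.1386
Bracket: 2^13 = 8192 < 9018 <= 2^14 = 16384
So ceil(log2(9018)) = 14

bits = ceil(log2(9018)) = ceil(13.1386) = 14 bits


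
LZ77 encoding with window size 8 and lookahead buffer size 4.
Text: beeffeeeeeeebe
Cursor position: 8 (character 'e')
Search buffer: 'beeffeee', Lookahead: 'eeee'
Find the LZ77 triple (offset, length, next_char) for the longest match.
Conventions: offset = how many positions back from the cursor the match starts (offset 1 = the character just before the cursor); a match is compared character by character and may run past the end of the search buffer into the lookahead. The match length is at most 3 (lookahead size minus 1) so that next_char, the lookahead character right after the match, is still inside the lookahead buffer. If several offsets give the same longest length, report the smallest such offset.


Try each offset into the search buffer:
  offset=1 (pos 7, char 'e'): match length 3
  offset=2 (pos 6, char 'e'): match length 3
  offset=3 (pos 5, char 'e'): match length 3
  offset=4 (pos 4, char 'f'): match length 0
  offset=5 (pos 3, char 'f'): match length 0
  offset=6 (pos 2, char 'e'): match length 1
  offset=7 (pos 1, char 'e'): match length 2
  offset=8 (pos 0, char 'b'): match length 0
Longest match has length 3, found at offsets 1, 2, 3; take the smallest, offset 1.
next_char = character at position 8 + 3 = 11 -> 'e'

Best match: offset=1, length=3 (matching 'eee' starting at position 7)
LZ77 triple: (1, 3, 'e')


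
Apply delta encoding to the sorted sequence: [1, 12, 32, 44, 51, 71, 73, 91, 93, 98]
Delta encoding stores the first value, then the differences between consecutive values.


First value: 1
Deltas:
  12 - 1 = 11
  32 - 12 = 20
  44 - 32 = 12
  51 - 44 = 7
  71 - 51 = 20
  73 - 71 = 2
  91 - 73 = 18
  93 - 91 = 2
  98 - 93 = 5


Delta encoded: [1, 11, 20, 12, 7, 20, 2, 18, 2, 5]


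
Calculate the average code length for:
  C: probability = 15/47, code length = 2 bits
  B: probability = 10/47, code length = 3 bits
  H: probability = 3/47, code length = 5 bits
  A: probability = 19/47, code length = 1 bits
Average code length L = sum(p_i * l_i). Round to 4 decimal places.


Weighted contributions p_i * l_i:
  C: (15/47) * 2 = 30/47
  B: (10/47) * 3 = 30/47
  H: (3/47) * 5 = 15/47
  A: (19/47) * 1 = 19/47
Sum = (30 + 30 + 15 + 19)/47 = 94/47

L = 94/47 = 2.0000 bits/symbol


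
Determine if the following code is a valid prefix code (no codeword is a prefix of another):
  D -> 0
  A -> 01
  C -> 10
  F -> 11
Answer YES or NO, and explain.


Checking each pair (does one codeword prefix another?):
  D='0' vs A='01': prefix -- VIOLATION

NO -- this is NOT a valid prefix code. D (0) is a prefix of A (01).


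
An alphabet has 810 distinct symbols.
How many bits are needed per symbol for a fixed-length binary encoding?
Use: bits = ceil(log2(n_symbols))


log2(810) = 9.6618
Bracket: 2^9 = 512 < 810 <= 2^10 = 1024
So ceil(log2(810)) = 10

bits = ceil(log2(810)) = ceil(9.6618) = 10 bits


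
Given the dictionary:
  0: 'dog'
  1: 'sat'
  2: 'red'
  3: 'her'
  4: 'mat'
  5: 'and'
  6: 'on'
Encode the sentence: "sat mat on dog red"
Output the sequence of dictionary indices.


Look up each word in the dictionary:
  'sat' -> 1
  'mat' -> 4
  'on' -> 6
  'dog' -> 0
  'red' -> 2

Encoded: [1, 4, 6, 0, 2]


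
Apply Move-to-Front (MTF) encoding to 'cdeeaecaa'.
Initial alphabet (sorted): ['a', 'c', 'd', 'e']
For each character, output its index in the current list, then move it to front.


MTF encoding:
'c': index 1 in ['a', 'c', 'd', 'e'] -> ['c', 'a', 'd', 'e']
'd': index 2 in ['c', 'a', 'd', 'e'] -> ['d', 'c', 'a', 'e']
'e': index 3 in ['d', 'c', 'a', 'e'] -> ['e', 'd', 'c', 'a']
'e': index 0 in ['e', 'd', 'c', 'a'] -> ['e', 'd', 'c', 'a']
'a': index 3 in ['e', 'd', 'c', 'a'] -> ['a', 'e', 'd', 'c']
'e': index 1 in ['a', 'e', 'd', 'c'] -> ['e', 'a', 'd', 'c']
'c': index 3 in ['e', 'a', 'd', 'c'] -> ['c', 'e', 'a', 'd']
'a': index 2 in ['c', 'e', 'a', 'd'] -> ['a', 'c', 'e', 'd']
'a': index 0 in ['a', 'c', 'e', 'd'] -> ['a', 'c', 'e', 'd']


Output: [1, 2, 3, 0, 3, 1, 3, 2, 0]


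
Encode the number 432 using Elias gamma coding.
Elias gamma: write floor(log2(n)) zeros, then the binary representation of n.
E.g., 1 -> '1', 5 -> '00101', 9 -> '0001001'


num_bits = floor(log2(432)) + 1 = 9
leading_zeros = num_bits - 1 = 8
binary(432) = 110110000

Elias gamma(432) = '00000000' + '110110000' = 00000000110110000 (17 bits)


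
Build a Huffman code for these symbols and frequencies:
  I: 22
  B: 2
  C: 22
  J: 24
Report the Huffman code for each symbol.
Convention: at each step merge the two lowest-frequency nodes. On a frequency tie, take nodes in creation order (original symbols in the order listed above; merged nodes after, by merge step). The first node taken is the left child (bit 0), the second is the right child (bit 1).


Huffman tree construction:
Step 1: Merge B(2) + I(22) = 24
Step 2: Merge C(22) + J(24) = 46
Step 3: Merge (B+I)(24) + (C+J)(46) = 70
Read each symbol's code off the tree from the root (left child = 0, right child = 1).

Codes:
  I: 01 (length 2)
  B: 00 (length 2)
  C: 10 (length 2)
  J: 11 (length 2)
Average code length: 140/70 = 2.0000 bits/symbol


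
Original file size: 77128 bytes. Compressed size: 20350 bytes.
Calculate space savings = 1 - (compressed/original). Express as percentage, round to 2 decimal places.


ratio = compressed/original = 20350/77128 = 0.263847
savings = 1 - ratio = 1 - 0.263847 = 0.736153
as a percentage: 0.736153 * 100 = 73.62%

Space savings = 1 - 20350/77128 = 73.62%


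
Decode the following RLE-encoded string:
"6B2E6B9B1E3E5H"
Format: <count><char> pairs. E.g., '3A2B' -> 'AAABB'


Expanding each <count><char> pair:
  6B -> 'BBBBBB'
  2E -> 'EE'
  6B -> 'BBBBBB'
  9B -> 'BBBBBBBBB'
  1E -> 'E'
  3E -> 'EEE'
  5H -> 'HHHHH'

Decoded = BBBBBBEEBBBBBBBBBBBBBBBEEEEHHHHH


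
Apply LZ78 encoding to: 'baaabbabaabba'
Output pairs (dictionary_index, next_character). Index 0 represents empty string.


LZ78 encoding steps:
Dictionary: {0: ''}
Step 1: w='' (idx 0), next='b' -> output (0, 'b'), add 'b' as idx 1
Step 2: w='' (idx 0), next='a' -> output (0, 'a'), add 'a' as idx 2
Step 3: w='a' (idx 2), next='a' -> output (2, 'a'), add 'aa' as idx 3
Step 4: w='b' (idx 1), next='b' -> output (1, 'b'), add 'bb' as idx 4
Step 5: w='a' (idx 2), next='b' -> output (2, 'b'), add 'ab' as idx 5
Step 6: w='aa' (idx 3), next='b' -> output (3, 'b'), add 'aab' as idx 6
Step 7: w='b' (idx 1), next='a' -> output (1, 'a'), add 'ba' as idx 7


Encoded: [(0, 'b'), (0, 'a'), (2, 'a'), (1, 'b'), (2, 'b'), (3, 'b'), (1, 'a')]


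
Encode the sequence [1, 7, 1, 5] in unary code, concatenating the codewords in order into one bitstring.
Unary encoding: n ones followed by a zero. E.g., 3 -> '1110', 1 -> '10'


Encode each number as n ones followed by a terminating 0:
  1 -> 10 (2 bits)
  7 -> 11111110 (8 bits)
  1 -> 10 (2 bits)
  5 -> 111110 (6 bits)
Total length = 2 + 8 + 2 + 6 = 18 bits.

Unary([1, 7, 1, 5]) = 101111111010111110 (18 bits)


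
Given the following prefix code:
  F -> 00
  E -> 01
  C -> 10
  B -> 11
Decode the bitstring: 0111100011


Decoding step by step:
Bits 01 -> E
Bits 11 -> B
Bits 10 -> C
Bits 00 -> F
Bits 11 -> B


Decoded message: EBCFB


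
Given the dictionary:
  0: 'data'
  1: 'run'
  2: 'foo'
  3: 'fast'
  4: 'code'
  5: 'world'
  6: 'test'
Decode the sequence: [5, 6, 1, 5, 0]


Look up each index in the dictionary:
  5 -> 'world'
  6 -> 'test'
  1 -> 'run'
  5 -> 'world'
  0 -> 'data'

Decoded: "world test run world data"


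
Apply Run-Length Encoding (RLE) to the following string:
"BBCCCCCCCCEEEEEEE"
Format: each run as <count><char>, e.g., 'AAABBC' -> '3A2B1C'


Scanning runs left to right:
  i=0: run of 'B' x 2 -> '2B'
  i=2: run of 'C' x 8 -> '8C'
  i=10: run of 'E' x 7 -> '7E'

RLE = 2B8C7E


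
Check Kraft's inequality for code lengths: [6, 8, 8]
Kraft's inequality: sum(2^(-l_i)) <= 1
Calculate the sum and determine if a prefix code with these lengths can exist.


Sum = 2^(-6) + 2^(-8) + 2^(-8)
    = 0.015625 + 0.00390625 + 0.00390625
    = 6/256 = 0.0234375
Since 0.0234375 <= 1, Kraft's inequality IS satisfied.
A prefix code with these lengths CAN exist.

Kraft sum = 0.0234375. Satisfied.


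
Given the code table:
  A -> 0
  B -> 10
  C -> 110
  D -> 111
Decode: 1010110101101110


Decoding:
10 -> B
10 -> B
110 -> C
10 -> B
110 -> C
111 -> D
0 -> A


Result: BBCBCDA


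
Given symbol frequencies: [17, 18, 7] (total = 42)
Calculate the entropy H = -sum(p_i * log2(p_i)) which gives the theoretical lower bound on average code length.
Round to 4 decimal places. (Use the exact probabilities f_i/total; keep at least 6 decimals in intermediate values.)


Per-symbol terms -p_i * log2(p_i) with p_i = f_i/42:
  p = 17/42 = 0.404762: log2(p) = -1.304855, -p*log2(p) = 0.528155
  p = 18/42 = 0.428571: log2(p) = -1.222392, -p*log2(p) = 0.523882
  p = 7/42 = 0.166667: log2(p) = -2.584963, -p*log2(p) = 0.430827
H = 0.528155 + 0.523882 + 0.430827 = 1.482864

H = 1.4829 bits/symbol


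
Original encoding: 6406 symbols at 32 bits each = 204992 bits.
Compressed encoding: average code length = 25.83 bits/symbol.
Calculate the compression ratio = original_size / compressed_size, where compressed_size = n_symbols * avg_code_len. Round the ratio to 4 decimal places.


original_size = n_symbols * orig_bits = 6406 * 32 = 204992 bits
compressed_size = n_symbols * avg_code_len = 6406 * 25.83 = 165466.98 bits
ratio = original_size / compressed_size = 204992 / 165466.98 = 1.2389

Compression ratio = 1.2389


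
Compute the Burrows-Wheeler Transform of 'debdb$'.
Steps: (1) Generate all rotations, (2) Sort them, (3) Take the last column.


Rotations (sorted):
  0: $debdb -> last char: b
  1: b$debd -> last char: d
  2: bdb$de -> last char: e
  3: db$deb -> last char: b
  4: debdb$ -> last char: $
  5: ebdb$d -> last char: d


BWT = bdeb$d


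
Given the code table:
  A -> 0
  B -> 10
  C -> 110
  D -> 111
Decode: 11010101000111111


Decoding:
110 -> C
10 -> B
10 -> B
10 -> B
0 -> A
0 -> A
111 -> D
111 -> D


Result: CBBBAADD


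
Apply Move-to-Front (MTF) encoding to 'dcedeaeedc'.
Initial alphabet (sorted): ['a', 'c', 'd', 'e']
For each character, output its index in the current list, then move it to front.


MTF encoding:
'd': index 2 in ['a', 'c', 'd', 'e'] -> ['d', 'a', 'c', 'e']
'c': index 2 in ['d', 'a', 'c', 'e'] -> ['c', 'd', 'a', 'e']
'e': index 3 in ['c', 'd', 'a', 'e'] -> ['e', 'c', 'd', 'a']
'd': index 2 in ['e', 'c', 'd', 'a'] -> ['d', 'e', 'c', 'a']
'e': index 1 in ['d', 'e', 'c', 'a'] -> ['e', 'd', 'c', 'a']
'a': index 3 in ['e', 'd', 'c', 'a'] -> ['a', 'e', 'd', 'c']
'e': index 1 in ['a', 'e', 'd', 'c'] -> ['e', 'a', 'd', 'c']
'e': index 0 in ['e', 'a', 'd', 'c'] -> ['e', 'a', 'd', 'c']
'd': index 2 in ['e', 'a', 'd', 'c'] -> ['d', 'e', 'a', 'c']
'c': index 3 in ['d', 'e', 'a', 'c'] -> ['c', 'd', 'e', 'a']


Output: [2, 2, 3, 2, 1, 3, 1, 0, 2, 3]


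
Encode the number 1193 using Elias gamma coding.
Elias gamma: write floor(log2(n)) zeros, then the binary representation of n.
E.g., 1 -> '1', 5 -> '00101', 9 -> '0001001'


num_bits = floor(log2(1193)) + 1 = 11
leading_zeros = num_bits - 1 = 10
binary(1193) = 10010101001

Elias gamma(1193) = '0000000000' + '10010101001' = 000000000010010101001 (21 bits)


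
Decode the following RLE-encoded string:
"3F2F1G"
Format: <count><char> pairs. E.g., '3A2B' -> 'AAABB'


Expanding each <count><char> pair:
  3F -> 'FFF'
  2F -> 'FF'
  1G -> 'G'

Decoded = FFFFFG


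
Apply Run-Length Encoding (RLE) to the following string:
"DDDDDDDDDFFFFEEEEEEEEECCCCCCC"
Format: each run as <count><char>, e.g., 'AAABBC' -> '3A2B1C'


Scanning runs left to right:
  i=0: run of 'D' x 9 -> '9D'
  i=9: run of 'F' x 4 -> '4F'
  i=13: run of 'E' x 9 -> '9E'
  i=22: run of 'C' x 7 -> '7C'

RLE = 9D4F9E7C


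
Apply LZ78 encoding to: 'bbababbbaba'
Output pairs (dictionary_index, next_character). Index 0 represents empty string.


LZ78 encoding steps:
Dictionary: {0: ''}
Step 1: w='' (idx 0), next='b' -> output (0, 'b'), add 'b' as idx 1
Step 2: w='b' (idx 1), next='a' -> output (1, 'a'), add 'ba' as idx 2
Step 3: w='ba' (idx 2), next='b' -> output (2, 'b'), add 'bab' as idx 3
Step 4: w='b' (idx 1), next='b' -> output (1, 'b'), add 'bb' as idx 4
Step 5: w='' (idx 0), next='a' -> output (0, 'a'), add 'a' as idx 5
Step 6: w='ba' (idx 2), end of input -> output (2, '')


Encoded: [(0, 'b'), (1, 'a'), (2, 'b'), (1, 'b'), (0, 'a'), (2, '')]


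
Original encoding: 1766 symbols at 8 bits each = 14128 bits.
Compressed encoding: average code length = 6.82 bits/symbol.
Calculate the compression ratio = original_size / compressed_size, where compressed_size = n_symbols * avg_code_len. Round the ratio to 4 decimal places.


original_size = n_symbols * orig_bits = 1766 * 8 = 14128 bits
compressed_size = n_symbols * avg_code_len = 1766 * 6.82 = 12044.12 bits
ratio = original_size / compressed_size = 14128 / 12044.12 = 1.173

Compression ratio = 1.173


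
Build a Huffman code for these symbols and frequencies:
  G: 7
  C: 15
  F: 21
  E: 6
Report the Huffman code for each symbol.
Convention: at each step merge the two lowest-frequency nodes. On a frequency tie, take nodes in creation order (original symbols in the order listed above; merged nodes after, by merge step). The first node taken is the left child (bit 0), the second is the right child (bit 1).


Huffman tree construction:
Step 1: Merge E(6) + G(7) = 13
Step 2: Merge (E+G)(13) + C(15) = 28
Step 3: Merge F(21) + ((E+G)+C)(28) = 49
Read each symbol's code off the tree from the root (left child = 0, right child = 1).

Codes:
  G: 101 (length 3)
  C: 11 (length 2)
  F: 0 (length 1)
  E: 100 (length 3)
Average code length: 90/49 = 1.8367 bits/symbol


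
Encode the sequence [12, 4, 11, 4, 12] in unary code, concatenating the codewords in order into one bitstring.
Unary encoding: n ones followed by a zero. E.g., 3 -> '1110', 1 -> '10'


Encode each number as n ones followed by a terminating 0:
  12 -> 1111111111110 (13 bits)
  4 -> 11110 (5 bits)
  11 -> 111111111110 (12 bits)
  4 -> 11110 (5 bits)
  12 -> 1111111111110 (13 bits)
Total length = 13 + 5 + 12 + 5 + 13 = 48 bits.

Unary([12, 4, 11, 4, 12]) = 111111111111011110111111111110111101111111111110 (48 bits)


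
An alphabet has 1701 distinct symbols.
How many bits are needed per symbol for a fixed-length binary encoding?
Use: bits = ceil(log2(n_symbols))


log2(1701) = 10.7322
Bracket: 2^10 = 1024 < 1701 <= 2^11 = 2048
So ceil(log2(1701)) = 11

bits = ceil(log2(1701)) = ceil(10.7322) = 11 bits


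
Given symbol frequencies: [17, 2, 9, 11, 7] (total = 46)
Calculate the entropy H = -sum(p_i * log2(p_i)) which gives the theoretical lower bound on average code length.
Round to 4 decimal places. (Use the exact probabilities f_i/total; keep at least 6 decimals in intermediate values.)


Per-symbol terms -p_i * log2(p_i) with p_i = f_i/46:
  p = 17/46 = 0.369565: log2(p) = -1.436099, -p*log2(p) = 0.530732
  p = 2/46 = 0.043478: log2(p) = -4.523562, -p*log2(p) = 0.196677
  p = 9/46 = 0.195652: log2(p) = -2.353637, -p*log2(p) = 0.460494
  p = 11/46 = 0.239130: log2(p) = -2.064130, -p*log2(p) = 0.493596
  p = 7/46 = 0.152174: log2(p) = -2.716207, -p*log2(p) = 0.413336
H = 0.530732 + 0.196677 + 0.460494 + 0.493596 + 0.413336 = 2.094835

H = 2.0948 bits/symbol


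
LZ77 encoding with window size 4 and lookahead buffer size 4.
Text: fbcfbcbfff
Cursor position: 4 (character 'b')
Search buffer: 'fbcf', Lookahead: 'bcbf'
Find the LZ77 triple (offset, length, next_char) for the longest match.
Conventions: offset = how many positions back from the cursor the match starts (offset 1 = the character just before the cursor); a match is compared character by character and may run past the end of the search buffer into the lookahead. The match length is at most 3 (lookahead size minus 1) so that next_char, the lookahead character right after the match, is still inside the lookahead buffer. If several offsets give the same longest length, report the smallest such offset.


Try each offset into the search buffer:
  offset=1 (pos 3, char 'f'): match length 0
  offset=2 (pos 2, char 'c'): match length 0
  offset=3 (pos 1, char 'b'): match length 2
  offset=4 (pos 0, char 'f'): match length 0
Longest match has length 2 at offset 3.
next_char = character at position 4 + 2 = 6 -> 'b'

Best match: offset=3, length=2 (matching 'bc' starting at position 1)
LZ77 triple: (3, 2, 'b')


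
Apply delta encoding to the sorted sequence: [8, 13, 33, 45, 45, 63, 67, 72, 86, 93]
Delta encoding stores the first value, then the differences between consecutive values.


First value: 8
Deltas:
  13 - 8 = 5
  33 - 13 = 20
  45 - 33 = 12
  45 - 45 = 0
  63 - 45 = 18
  67 - 63 = 4
  72 - 67 = 5
  86 - 72 = 14
  93 - 86 = 7


Delta encoded: [8, 5, 20, 12, 0, 18, 4, 5, 14, 7]


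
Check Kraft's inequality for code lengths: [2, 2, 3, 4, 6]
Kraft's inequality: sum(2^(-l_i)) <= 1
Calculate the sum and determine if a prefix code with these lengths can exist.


Sum = 2^(-2) + 2^(-2) + 2^(-3) + 2^(-4) + 2^(-6)
    = 0.25 + 0.25 + 0.125 + 0.0625 + 0.015625
    = 45/64 = 0.703125
Since 0.703125 <= 1, Kraft's inequality IS satisfied.
A prefix code with these lengths CAN exist.

Kraft sum = 0.703125. Satisfied.


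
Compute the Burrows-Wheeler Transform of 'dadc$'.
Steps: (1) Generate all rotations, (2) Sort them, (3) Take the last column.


Rotations (sorted):
  0: $dadc -> last char: c
  1: adc$d -> last char: d
  2: c$dad -> last char: d
  3: dadc$ -> last char: $
  4: dc$da -> last char: a


BWT = cdd$a


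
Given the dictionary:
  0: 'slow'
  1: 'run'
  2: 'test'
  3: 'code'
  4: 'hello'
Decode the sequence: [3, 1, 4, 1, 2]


Look up each index in the dictionary:
  3 -> 'code'
  1 -> 'run'
  4 -> 'hello'
  1 -> 'run'
  2 -> 'test'

Decoded: "code run hello run test"


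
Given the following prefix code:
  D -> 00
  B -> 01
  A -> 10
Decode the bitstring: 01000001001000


Decoding step by step:
Bits 01 -> B
Bits 00 -> D
Bits 00 -> D
Bits 01 -> B
Bits 00 -> D
Bits 10 -> A
Bits 00 -> D


Decoded message: BDDBDAD


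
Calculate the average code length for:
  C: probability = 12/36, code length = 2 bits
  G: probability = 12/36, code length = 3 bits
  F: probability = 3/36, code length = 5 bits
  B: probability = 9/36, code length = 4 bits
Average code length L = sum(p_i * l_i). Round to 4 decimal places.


Weighted contributions p_i * l_i:
  C: (12/36) * 2 = 24/36
  G: (12/36) * 3 = 36/36
  F: (3/36) * 5 = 15/36
  B: (9/36) * 4 = 36/36
Sum = (24 + 36 + 15 + 36)/36 = 111/36

L = 111/36 = 3.0833 bits/symbol


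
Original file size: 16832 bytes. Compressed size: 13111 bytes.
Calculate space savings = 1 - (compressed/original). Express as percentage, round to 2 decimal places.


ratio = compressed/original = 13111/16832 = 0.778933
savings = 1 - ratio = 1 - 0.778933 = 0.221067
as a percentage: 0.221067 * 100 = 22.11%

Space savings = 1 - 13111/16832 = 22.11%


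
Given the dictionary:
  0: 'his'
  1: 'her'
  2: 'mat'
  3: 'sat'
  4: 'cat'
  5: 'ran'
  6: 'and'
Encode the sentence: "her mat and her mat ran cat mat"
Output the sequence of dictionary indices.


Look up each word in the dictionary:
  'her' -> 1
  'mat' -> 2
  'and' -> 6
  'her' -> 1
  'mat' -> 2
  'ran' -> 5
  'cat' -> 4
  'mat' -> 2

Encoded: [1, 2, 6, 1, 2, 5, 4, 2]


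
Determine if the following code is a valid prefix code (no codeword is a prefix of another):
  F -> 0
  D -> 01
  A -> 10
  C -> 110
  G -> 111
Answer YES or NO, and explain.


Checking each pair (does one codeword prefix another?):
  F='0' vs D='01': prefix -- VIOLATION

NO -- this is NOT a valid prefix code. F (0) is a prefix of D (01).


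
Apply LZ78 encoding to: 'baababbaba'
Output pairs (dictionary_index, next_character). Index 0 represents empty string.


LZ78 encoding steps:
Dictionary: {0: ''}
Step 1: w='' (idx 0), next='b' -> output (0, 'b'), add 'b' as idx 1
Step 2: w='' (idx 0), next='a' -> output (0, 'a'), add 'a' as idx 2
Step 3: w='a' (idx 2), next='b' -> output (2, 'b'), add 'ab' as idx 3
Step 4: w='ab' (idx 3), next='b' -> output (3, 'b'), add 'abb' as idx 4
Step 5: w='ab' (idx 3), next='a' -> output (3, 'a'), add 'aba' as idx 5


Encoded: [(0, 'b'), (0, 'a'), (2, 'b'), (3, 'b'), (3, 'a')]


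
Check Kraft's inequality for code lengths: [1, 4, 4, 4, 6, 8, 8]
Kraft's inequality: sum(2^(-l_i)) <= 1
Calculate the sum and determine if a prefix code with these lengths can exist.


Sum = 2^(-1) + 2^(-4) + 2^(-4) + 2^(-4) + 2^(-6) + 2^(-8) + 2^(-8)
    = 0.5 + 0.0625 + 0.0625 + 0.0625 + 0.015625 + 0.00390625 + 0.00390625
    = 182/256 = 0.7109375
Since 0.7109375 <= 1, Kraft's inequality IS satisfied.
A prefix code with these lengths CAN exist.

Kraft sum = 0.7109375. Satisfied.


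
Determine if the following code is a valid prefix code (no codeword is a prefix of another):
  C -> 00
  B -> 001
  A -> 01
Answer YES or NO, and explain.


Checking each pair (does one codeword prefix another?):
  C='00' vs B='001': prefix -- VIOLATION

NO -- this is NOT a valid prefix code. C (00) is a prefix of B (001).


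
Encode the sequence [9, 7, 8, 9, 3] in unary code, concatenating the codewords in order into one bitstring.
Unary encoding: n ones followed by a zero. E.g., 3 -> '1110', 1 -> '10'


Encode each number as n ones followed by a terminating 0:
  9 -> 1111111110 (10 bits)
  7 -> 11111110 (8 bits)
  8 -> 111111110 (9 bits)
  9 -> 1111111110 (10 bits)
  3 -> 1110 (4 bits)
Total length = 10 + 8 + 9 + 10 + 4 = 41 bits.

Unary([9, 7, 8, 9, 3]) = 11111111101111111011111111011111111101110 (41 bits)


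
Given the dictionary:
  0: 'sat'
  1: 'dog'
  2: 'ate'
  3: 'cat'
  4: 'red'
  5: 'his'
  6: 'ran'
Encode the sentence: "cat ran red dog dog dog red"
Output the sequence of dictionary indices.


Look up each word in the dictionary:
  'cat' -> 3
  'ran' -> 6
  'red' -> 4
  'dog' -> 1
  'dog' -> 1
  'dog' -> 1
  'red' -> 4

Encoded: [3, 6, 4, 1, 1, 1, 4]


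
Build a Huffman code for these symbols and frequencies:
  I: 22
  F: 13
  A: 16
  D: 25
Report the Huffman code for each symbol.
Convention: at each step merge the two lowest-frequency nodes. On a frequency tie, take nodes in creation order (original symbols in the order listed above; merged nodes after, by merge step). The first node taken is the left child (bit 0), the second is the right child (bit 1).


Huffman tree construction:
Step 1: Merge F(13) + A(16) = 29
Step 2: Merge I(22) + D(25) = 47
Step 3: Merge (F+A)(29) + (I+D)(47) = 76
Read each symbol's code off the tree from the root (left child = 0, right child = 1).

Codes:
  I: 10 (length 2)
  F: 00 (length 2)
  A: 01 (length 2)
  D: 11 (length 2)
Average code length: 152/76 = 2.0000 bits/symbol


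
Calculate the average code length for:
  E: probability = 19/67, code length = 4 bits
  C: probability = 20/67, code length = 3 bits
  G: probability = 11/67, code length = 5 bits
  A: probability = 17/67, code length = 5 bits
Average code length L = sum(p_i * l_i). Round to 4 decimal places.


Weighted contributions p_i * l_i:
  E: (19/67) * 4 = 76/67
  C: (20/67) * 3 = 60/67
  G: (11/67) * 5 = 55/67
  A: (17/67) * 5 = 85/67
Sum = (76 + 60 + 55 + 85)/67 = 276/67

L = 276/67 = 4.1194 bits/symbol


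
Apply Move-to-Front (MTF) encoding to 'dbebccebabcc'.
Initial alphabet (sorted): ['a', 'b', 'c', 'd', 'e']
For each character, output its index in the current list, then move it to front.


MTF encoding:
'd': index 3 in ['a', 'b', 'c', 'd', 'e'] -> ['d', 'a', 'b', 'c', 'e']
'b': index 2 in ['d', 'a', 'b', 'c', 'e'] -> ['b', 'd', 'a', 'c', 'e']
'e': index 4 in ['b', 'd', 'a', 'c', 'e'] -> ['e', 'b', 'd', 'a', 'c']
'b': index 1 in ['e', 'b', 'd', 'a', 'c'] -> ['b', 'e', 'd', 'a', 'c']
'c': index 4 in ['b', 'e', 'd', 'a', 'c'] -> ['c', 'b', 'e', 'd', 'a']
'c': index 0 in ['c', 'b', 'e', 'd', 'a'] -> ['c', 'b', 'e', 'd', 'a']
'e': index 2 in ['c', 'b', 'e', 'd', 'a'] -> ['e', 'c', 'b', 'd', 'a']
'b': index 2 in ['e', 'c', 'b', 'd', 'a'] -> ['b', 'e', 'c', 'd', 'a']
'a': index 4 in ['b', 'e', 'c', 'd', 'a'] -> ['a', 'b', 'e', 'c', 'd']
'b': index 1 in ['a', 'b', 'e', 'c', 'd'] -> ['b', 'a', 'e', 'c', 'd']
'c': index 3 in ['b', 'a', 'e', 'c', 'd'] -> ['c', 'b', 'a', 'e', 'd']
'c': index 0 in ['c', 'b', 'a', 'e', 'd'] -> ['c', 'b', 'a', 'e', 'd']


Output: [3, 2, 4, 1, 4, 0, 2, 2, 4, 1, 3, 0]


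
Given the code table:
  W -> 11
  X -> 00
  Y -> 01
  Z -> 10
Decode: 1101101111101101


Decoding:
11 -> W
01 -> Y
10 -> Z
11 -> W
11 -> W
10 -> Z
11 -> W
01 -> Y


Result: WYZWWZWY


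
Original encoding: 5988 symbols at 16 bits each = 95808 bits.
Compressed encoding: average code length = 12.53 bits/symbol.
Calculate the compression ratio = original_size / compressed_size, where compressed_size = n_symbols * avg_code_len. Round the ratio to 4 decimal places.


original_size = n_symbols * orig_bits = 5988 * 16 = 95808 bits
compressed_size = n_symbols * avg_code_len = 5988 * 12.53 = 75029.64 bits
ratio = original_size / compressed_size = 95808 / 75029.64 = 1.2769

Compression ratio = 1.2769


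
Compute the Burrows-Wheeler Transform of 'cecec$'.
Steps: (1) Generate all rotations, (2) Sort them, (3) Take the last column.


Rotations (sorted):
  0: $cecec -> last char: c
  1: c$cece -> last char: e
  2: cec$ce -> last char: e
  3: cecec$ -> last char: $
  4: ec$cec -> last char: c
  5: ecec$c -> last char: c


BWT = cee$cc


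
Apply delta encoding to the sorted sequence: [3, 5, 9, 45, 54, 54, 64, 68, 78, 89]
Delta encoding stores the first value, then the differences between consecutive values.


First value: 3
Deltas:
  5 - 3 = 2
  9 - 5 = 4
  45 - 9 = 36
  54 - 45 = 9
  54 - 54 = 0
  64 - 54 = 10
  68 - 64 = 4
  78 - 68 = 10
  89 - 78 = 11


Delta encoded: [3, 2, 4, 36, 9, 0, 10, 4, 10, 11]


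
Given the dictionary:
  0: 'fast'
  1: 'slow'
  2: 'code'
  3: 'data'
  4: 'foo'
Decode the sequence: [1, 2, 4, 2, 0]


Look up each index in the dictionary:
  1 -> 'slow'
  2 -> 'code'
  4 -> 'foo'
  2 -> 'code'
  0 -> 'fast'

Decoded: "slow code foo code fast"


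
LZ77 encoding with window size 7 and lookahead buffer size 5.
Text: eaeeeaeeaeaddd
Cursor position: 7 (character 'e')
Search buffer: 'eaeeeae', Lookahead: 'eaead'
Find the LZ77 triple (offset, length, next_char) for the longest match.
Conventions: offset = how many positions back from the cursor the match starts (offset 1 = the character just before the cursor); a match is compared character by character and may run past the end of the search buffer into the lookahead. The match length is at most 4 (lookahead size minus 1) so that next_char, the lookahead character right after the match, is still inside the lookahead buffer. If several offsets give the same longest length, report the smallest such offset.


Try each offset into the search buffer:
  offset=1 (pos 6, char 'e'): match length 1
  offset=2 (pos 5, char 'a'): match length 0
  offset=3 (pos 4, char 'e'): match length 3
  offset=4 (pos 3, char 'e'): match length 1
  offset=5 (pos 2, char 'e'): match length 1
  offset=6 (pos 1, char 'a'): match length 0
  offset=7 (pos 0, char 'e'): match length 3
Longest match has length 3, found at offsets 3, 7; take the smallest, offset 3.
next_char = character at position 7 + 3 = 10 -> 'a'

Best match: offset=3, length=3 (matching 'eae' starting at position 4)
LZ77 triple: (3, 3, 'a')


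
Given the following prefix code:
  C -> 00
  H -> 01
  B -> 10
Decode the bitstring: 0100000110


Decoding step by step:
Bits 01 -> H
Bits 00 -> C
Bits 00 -> C
Bits 01 -> H
Bits 10 -> B


Decoded message: HCCHB


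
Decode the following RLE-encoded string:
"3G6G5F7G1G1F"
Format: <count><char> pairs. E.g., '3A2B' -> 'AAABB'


Expanding each <count><char> pair:
  3G -> 'GGG'
  6G -> 'GGGGGG'
  5F -> 'FFFFF'
  7G -> 'GGGGGGG'
  1G -> 'G'
  1F -> 'F'

Decoded = GGGGGGGGGFFFFFGGGGGGGGF


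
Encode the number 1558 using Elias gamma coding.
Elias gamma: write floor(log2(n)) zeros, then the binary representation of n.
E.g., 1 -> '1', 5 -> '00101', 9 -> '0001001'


num_bits = floor(log2(1558)) + 1 = 11
leading_zeros = num_bits - 1 = 10
binary(1558) = 11000010110

Elias gamma(1558) = '0000000000' + '11000010110' = 000000000011000010110 (21 bits)


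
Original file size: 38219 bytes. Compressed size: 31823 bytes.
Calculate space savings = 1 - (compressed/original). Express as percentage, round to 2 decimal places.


ratio = compressed/original = 31823/38219 = 0.832649
savings = 1 - ratio = 1 - 0.832649 = 0.167351
as a percentage: 0.167351 * 100 = 16.74%

Space savings = 1 - 31823/38219 = 16.74%


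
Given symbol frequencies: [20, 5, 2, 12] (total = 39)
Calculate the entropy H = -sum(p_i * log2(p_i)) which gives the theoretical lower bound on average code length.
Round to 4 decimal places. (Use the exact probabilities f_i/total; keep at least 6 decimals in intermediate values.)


Per-symbol terms -p_i * log2(p_i) with p_i = f_i/39:
  p = 20/39 = 0.512821: log2(p) = -0.963474, -p*log2(p) = 0.494089
  p = 5/39 = 0.128205: log2(p) = -2.963474, -p*log2(p) = 0.379933
  p = 2/39 = 0.051282: log2(p) = -4.285402, -p*log2(p) = 0.219764
  p = 12/39 = 0.307692: log2(p) = -1.700440, -p*log2(p) = 0.523212
H = 0.494089 + 0.379933 + 0.219764 + 0.523212 = 1.616998

H = 1.617 bits/symbol


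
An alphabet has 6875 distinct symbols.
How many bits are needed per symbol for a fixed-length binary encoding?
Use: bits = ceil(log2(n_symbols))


log2(6875) = 12.7471
Bracket: 2^12 = 4096 < 6875 <= 2^13 = 8192
So ceil(log2(6875)) = 13

bits = ceil(log2(6875)) = ceil(12.7471) = 13 bits


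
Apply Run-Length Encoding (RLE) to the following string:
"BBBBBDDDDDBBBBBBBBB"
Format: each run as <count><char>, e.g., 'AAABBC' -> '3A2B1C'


Scanning runs left to right:
  i=0: run of 'B' x 5 -> '5B'
  i=5: run of 'D' x 5 -> '5D'
  i=10: run of 'B' x 9 -> '9B'

RLE = 5B5D9B


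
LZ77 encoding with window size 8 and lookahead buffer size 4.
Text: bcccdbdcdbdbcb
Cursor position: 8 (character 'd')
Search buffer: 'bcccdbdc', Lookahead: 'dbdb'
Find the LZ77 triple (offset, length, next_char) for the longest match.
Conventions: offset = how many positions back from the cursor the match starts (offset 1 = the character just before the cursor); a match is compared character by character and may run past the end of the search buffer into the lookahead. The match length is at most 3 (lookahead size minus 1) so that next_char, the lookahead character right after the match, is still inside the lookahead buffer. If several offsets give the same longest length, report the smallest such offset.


Try each offset into the search buffer:
  offset=1 (pos 7, char 'c'): match length 0
  offset=2 (pos 6, char 'd'): match length 1
  offset=3 (pos 5, char 'b'): match length 0
  offset=4 (pos 4, char 'd'): match length 3
  offset=5 (pos 3, char 'c'): match length 0
  offset=6 (pos 2, char 'c'): match length 0
  offset=7 (pos 1, char 'c'): match length 0
  offset=8 (pos 0, char 'b'): match length 0
Longest match has length 3 at offset 4.
next_char = character at position 8 + 3 = 11 -> 'b'

Best match: offset=4, length=3 (matching 'dbd' starting at position 4)
LZ77 triple: (4, 3, 'b')


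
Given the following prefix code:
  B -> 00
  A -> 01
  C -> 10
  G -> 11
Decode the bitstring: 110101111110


Decoding step by step:
Bits 11 -> G
Bits 01 -> A
Bits 01 -> A
Bits 11 -> G
Bits 11 -> G
Bits 10 -> C


Decoded message: GAAGGC


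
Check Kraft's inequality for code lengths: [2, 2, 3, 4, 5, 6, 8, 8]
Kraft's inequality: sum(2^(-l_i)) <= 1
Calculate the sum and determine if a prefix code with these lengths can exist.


Sum = 2^(-2) + 2^(-2) + 2^(-3) + 2^(-4) + 2^(-5) + 2^(-6) + 2^(-8) + 2^(-8)
    = 0.25 + 0.25 + 0.125 + 0.0625 + 0.03125 + 0.015625 + 0.00390625 + 0.00390625
    = 190/256 = 0.7421875
Since 0.7421875 <= 1, Kraft's inequality IS satisfied.
A prefix code with these lengths CAN exist.

Kraft sum = 0.7421875. Satisfied.
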